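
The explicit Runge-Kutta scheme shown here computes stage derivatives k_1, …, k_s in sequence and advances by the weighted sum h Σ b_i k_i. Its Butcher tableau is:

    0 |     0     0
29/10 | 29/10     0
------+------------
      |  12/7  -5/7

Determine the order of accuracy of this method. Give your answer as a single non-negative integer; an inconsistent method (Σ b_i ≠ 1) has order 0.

b = (12/7, -5/7)
c = (0, 29/10)
Σ b_i: 12/7·1 + (-5/7)·1 = 1 ✓
b·c: (-5/7)·29/10 = -29/14 ≠ 1/2 ⇒ order 1.

1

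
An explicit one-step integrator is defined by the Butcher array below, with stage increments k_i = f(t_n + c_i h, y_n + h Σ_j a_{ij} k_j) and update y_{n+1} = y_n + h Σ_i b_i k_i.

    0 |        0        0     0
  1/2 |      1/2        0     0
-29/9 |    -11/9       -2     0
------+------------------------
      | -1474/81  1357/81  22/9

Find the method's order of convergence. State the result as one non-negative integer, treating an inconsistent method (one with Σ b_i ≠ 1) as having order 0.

b = (-1474/81, 1357/81, 22/9)
c = (0, 1/2, -29/9)
Ac = (0, 0, -1)
Σ b_i: (-1474/81)·1 + 1357/81·1 + 22/9·1 = 1 ✓
b·c: 1357/81·1/2 + 22/9·(-29/9) = 1/2 ✓
b·c²: 1357/81·1/4 + 22/9·841/81 = 86221/2916 ≠ 1/3 ⇒ order 2.
b·Ac: 22/9·(-1) = -22/9 ≠ 1/6

2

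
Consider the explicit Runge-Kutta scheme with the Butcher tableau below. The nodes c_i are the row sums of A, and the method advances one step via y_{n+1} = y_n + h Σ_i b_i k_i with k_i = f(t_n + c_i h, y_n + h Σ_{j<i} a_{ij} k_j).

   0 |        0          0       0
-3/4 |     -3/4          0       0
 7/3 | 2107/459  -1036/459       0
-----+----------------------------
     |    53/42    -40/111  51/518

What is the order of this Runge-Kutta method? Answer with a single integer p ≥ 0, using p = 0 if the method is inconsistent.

3

b = (53/42, -40/111, 51/518)
c = (0, -3/4, 7/3)
Ac = (0, 0, 259/153)
Σ b_i: 53/42·1 + (-40/111)·1 + 51/518·1 = 1 ✓
b·c: (-40/111)·(-3/4) + 51/518·7/3 = 1/2 ✓
b·c²: (-40/111)·9/16 + 51/518·49/9 = 1/3 ✓
b·Ac: 51/518·259/153 = 1/6 ✓; 3 stages ⇒ order 3.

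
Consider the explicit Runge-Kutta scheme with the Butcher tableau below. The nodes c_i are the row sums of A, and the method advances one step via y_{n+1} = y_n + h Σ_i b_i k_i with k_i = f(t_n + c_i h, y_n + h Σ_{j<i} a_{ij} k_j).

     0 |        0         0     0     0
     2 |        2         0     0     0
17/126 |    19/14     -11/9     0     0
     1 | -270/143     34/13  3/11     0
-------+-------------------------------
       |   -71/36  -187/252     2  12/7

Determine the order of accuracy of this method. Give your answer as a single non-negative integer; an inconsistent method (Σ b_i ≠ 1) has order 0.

b = (-71/36, -187/252, 2, 12/7)
c = (0, 2, 17/126, 1)
Ac = (0, 0, -22/9, 31637/6006)
Σ b_i: (-71/36)·1 + (-187/252)·1 + 2·1 + 12/7·1 = 1 ✓
b·c: (-187/252)·2 + 2·17/126 + 12/7·1 = 1/2 ✓
b·c²: (-187/252)·4 + 2·289/15876 + 12/7·1 = -9665/7938 ≠ 1/3 ⇒ order 2.
b·Ac: 2·(-22/9) + 12/7·31637/6006 = 261158/63063 ≠ 1/6

2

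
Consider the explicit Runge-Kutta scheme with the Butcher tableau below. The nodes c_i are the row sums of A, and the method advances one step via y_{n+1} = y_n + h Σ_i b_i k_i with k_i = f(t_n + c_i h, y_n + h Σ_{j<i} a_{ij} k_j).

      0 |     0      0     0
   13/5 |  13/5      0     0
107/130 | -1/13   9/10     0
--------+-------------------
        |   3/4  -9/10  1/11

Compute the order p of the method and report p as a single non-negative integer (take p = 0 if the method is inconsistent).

b = (3/4, -9/10, 1/11)
c = (0, 13/5, 107/130)
Ac = (0, 0, 117/50)
Σ b_i: 3/4·1 + (-9/10)·1 + 1/11·1 = -13/220 ≠ 1 ⇒ order 0.

0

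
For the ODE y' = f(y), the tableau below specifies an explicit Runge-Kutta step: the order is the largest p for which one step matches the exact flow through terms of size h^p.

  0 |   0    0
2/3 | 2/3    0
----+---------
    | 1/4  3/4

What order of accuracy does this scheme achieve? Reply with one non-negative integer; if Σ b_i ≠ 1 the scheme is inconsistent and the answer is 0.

2

b = (1/4, 3/4)
c = (0, 2/3)
Σ b_i: 1/4·1 + 3/4·1 = 1 ✓
b·c: 3/4·2/3 = 1/2 ✓; 2 stages ⇒ order 2.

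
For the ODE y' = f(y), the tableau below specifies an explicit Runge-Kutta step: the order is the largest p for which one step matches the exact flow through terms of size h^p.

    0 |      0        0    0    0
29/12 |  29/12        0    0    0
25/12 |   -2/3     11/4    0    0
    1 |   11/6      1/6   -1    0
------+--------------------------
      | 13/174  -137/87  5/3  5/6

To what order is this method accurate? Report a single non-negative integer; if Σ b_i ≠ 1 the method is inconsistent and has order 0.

b = (13/174, -137/87, 5/3, 5/6)
c = (0, 29/12, 25/12, 1)
Ac = (0, 0, 319/48, -121/72)
Σ b_i: 13/174·1 + (-137/87)·1 + 5/3·1 + 5/6·1 = 1 ✓
b·c: (-137/87)·29/12 + 5/3·25/12 + 5/6·1 = 1/2 ✓
b·c²: (-137/87)·841/144 + 5/3·625/144 + 5/6·1 = -61/54 ≠ 1/3 ⇒ order 2.
b·Ac: 5/3·319/48 + 5/6·(-121/72) = 1045/108 ≠ 1/6

2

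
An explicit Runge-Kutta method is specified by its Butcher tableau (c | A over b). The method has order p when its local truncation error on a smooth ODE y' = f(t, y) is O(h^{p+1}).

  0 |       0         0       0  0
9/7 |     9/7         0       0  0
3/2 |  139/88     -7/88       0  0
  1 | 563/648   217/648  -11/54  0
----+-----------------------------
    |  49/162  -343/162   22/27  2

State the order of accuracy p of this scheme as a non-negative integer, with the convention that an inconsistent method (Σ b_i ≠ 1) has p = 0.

4

b = (49/162, -343/162, 22/27, 2)
c = (0, 9/7, 3/2, 1)
Ac = (0, 0, -9/88, 1/8)
Σ b_i: 49/162·1 + (-343/162)·1 + 22/27·1 + 2·1 = 1 ✓
b·c: (-343/162)·9/7 + 22/27·3/2 + 2·1 = 1/2 ✓
b·c²: (-343/162)·81/49 + 22/27·9/4 + 2·1 = 1/3 ✓
b·Ac: 22/27·(-9/88) + 2·1/8 = 1/6 ✓
b·c³: (-343/162)·729/343 + 22/27·27/8 + 2·1 = 1/4 ✓
b·(c∘Ac): 22/27·(-27/176) + 2·1/8 = 1/8 ✓
b·Ac²: 22/27·(-81/616) + 2·2/21 = 1/12 ✓
b·A²c: 2·1/48 = 1/24 ✓; 4 stages ⇒ order 4.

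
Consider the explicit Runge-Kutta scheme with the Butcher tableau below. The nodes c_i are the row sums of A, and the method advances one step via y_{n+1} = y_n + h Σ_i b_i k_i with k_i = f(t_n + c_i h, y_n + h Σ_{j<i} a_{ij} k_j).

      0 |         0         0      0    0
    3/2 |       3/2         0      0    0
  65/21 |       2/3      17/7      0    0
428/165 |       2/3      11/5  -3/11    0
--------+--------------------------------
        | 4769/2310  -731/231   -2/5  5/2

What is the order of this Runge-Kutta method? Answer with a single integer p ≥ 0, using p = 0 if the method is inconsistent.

2

b = (4769/2310, -731/231, -2/5, 5/2)
c = (0, 3/2, 65/21, 428/165)
Ac = (0, 0, 51/14, 1891/770)
Σ b_i: 4769/2310·1 + (-731/231)·1 + (-2/5)·1 + 5/2·1 = 1 ✓
b·c: (-731/231)·3/2 + (-2/5)·65/21 + 5/2·428/165 = 1/2 ✓
b·c²: (-731/231)·9/4 + (-2/5)·4225/441 + 5/2·183184/27225 = 695943/118580 ≠ 1/3 ⇒ order 2.
b·Ac: (-2/5)·51/14 + 5/2·1891/770 = 7211/1540 ≠ 1/6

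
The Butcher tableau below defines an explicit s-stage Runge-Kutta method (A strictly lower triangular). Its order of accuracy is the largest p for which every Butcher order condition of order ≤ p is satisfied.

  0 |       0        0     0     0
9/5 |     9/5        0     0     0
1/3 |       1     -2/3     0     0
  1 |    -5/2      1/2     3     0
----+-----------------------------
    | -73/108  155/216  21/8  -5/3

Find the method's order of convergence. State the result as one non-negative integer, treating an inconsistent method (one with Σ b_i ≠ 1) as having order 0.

2

b = (-73/108, 155/216, 21/8, -5/3)
c = (0, 9/5, 1/3, 1)
Ac = (0, 0, -6/5, 19/10)
Σ b_i: (-73/108)·1 + 155/216·1 + 21/8·1 + (-5/3)·1 = 1 ✓
b·c: 155/216·9/5 + 21/8·1/3 + (-5/3)·1 = 1/2 ✓
b·c²: 155/216·81/25 + 21/8·1/9 + (-5/3)·1 = 19/20 ≠ 1/3 ⇒ order 2.
b·Ac: 21/8·(-6/5) + (-5/3)·19/10 = -379/60 ≠ 1/6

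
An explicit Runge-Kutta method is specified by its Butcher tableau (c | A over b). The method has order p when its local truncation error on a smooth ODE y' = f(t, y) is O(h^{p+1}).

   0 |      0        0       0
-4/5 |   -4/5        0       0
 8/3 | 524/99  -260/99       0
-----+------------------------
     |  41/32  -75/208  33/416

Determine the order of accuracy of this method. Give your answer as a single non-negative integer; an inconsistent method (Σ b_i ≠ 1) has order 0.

b = (41/32, -75/208, 33/416)
c = (0, -4/5, 8/3)
Ac = (0, 0, 208/99)
Σ b_i: 41/32·1 + (-75/208)·1 + 33/416·1 = 1 ✓
b·c: (-75/208)·(-4/5) + 33/416·8/3 = 1/2 ✓
b·c²: (-75/208)·16/25 + 33/416·64/9 = 1/3 ✓
b·Ac: 33/416·208/99 = 1/6 ✓; 3 stages ⇒ order 3.

3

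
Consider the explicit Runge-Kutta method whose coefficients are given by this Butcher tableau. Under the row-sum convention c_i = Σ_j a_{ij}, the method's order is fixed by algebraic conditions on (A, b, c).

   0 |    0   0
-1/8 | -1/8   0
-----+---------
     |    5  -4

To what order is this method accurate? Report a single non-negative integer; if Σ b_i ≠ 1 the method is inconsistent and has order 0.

b = (5, -4)
c = (0, -1/8)
Σ b_i: 5·1 + (-4)·1 = 1 ✓
b·c: (-4)·(-1/8) = 1/2 ✓; 2 stages ⇒ order 2.

2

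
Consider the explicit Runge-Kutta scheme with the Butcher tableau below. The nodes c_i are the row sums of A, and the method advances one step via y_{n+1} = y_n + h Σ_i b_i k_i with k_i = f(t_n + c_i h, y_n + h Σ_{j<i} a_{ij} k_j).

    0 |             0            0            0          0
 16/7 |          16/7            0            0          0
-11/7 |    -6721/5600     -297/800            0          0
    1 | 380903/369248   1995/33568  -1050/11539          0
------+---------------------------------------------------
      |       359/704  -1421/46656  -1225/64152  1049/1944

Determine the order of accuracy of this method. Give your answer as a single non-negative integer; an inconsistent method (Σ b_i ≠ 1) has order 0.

4

b = (359/704, -1421/46656, -1225/64152, 1049/1944)
c = (0, 16/7, -11/7, 1)
Ac = (0, 0, -297/350, 585/2098)
Σ b_i: 359/704·1 + (-1421/46656)·1 + (-1225/64152)·1 + 1049/1944·1 = 1 ✓
b·c: (-1421/46656)·16/7 + (-1225/64152)·(-11/7) + 1049/1944·1 = 1/2 ✓
b·c²: (-1421/46656)·256/49 + (-1225/64152)·121/49 + 1049/1944·1 = 1/3 ✓
b·Ac: (-1225/64152)·(-297/350) + 1049/1944·585/2098 = 1/6 ✓
b·c³: (-1421/46656)·4096/343 + (-1225/64152)·(-1331/343) + 1049/1944·1 = 1/4 ✓
b·(c∘Ac): (-1225/64152)·3267/2450 + 1049/1944·585/2098 = 1/8 ✓
b·Ac²: (-1225/64152)·(-2376/1225) + 1049/1944·90/1049 = 1/12 ✓
b·A²c: 1049/1944·81/1049 = 1/24 ✓; 4 stages ⇒ order 4.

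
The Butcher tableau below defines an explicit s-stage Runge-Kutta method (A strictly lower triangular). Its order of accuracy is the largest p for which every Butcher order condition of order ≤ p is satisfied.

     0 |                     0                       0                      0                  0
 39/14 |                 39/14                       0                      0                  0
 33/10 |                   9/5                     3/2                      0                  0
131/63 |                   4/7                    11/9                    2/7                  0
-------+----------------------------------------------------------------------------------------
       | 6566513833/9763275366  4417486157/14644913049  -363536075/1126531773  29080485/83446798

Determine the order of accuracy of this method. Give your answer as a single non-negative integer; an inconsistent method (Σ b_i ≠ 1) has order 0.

3

b = (6566513833/9763275366, 4417486157/14644913049, -363536075/1126531773, 29080485/83446798)
c = (0, 39/14, 33/10, 131/63)
Ac = (0, 0, 117/28, 913/210)
Σ b_i: 6566513833/9763275366·1 + 4417486157/14644913049·1 + (-363536075/1126531773)·1 + 29080485/83446798·1 = 1 ✓
b·c: 4417486157/14644913049·39/14 + (-363536075/1126531773)·33/10 + 29080485/83446798·131/63 = 1/2 ✓
b·c²: 4417486157/14644913049·1521/196 + (-363536075/1126531773)·1089/100 + 29080485/83446798·17161/3969 = 1/3 ✓
b·Ac: (-363536075/1126531773)·117/28 + 29080485/83446798·913/210 = 1/6 ✓
b·c³: 4417486157/14644913049·59319/2744 + (-363536075/1126531773)·35937/1000 + 29080485/83446798·2248091/250047 = -2145158029297/1104001137540 ≠ 1/4 ⇒ order 3.
b·(c∘Ac): (-363536075/1126531773)·3861/280 + 29080485/83446798·119603/13230 = -3036045507/2336510344 ≠ 1/8
b·Ac²: (-363536075/1126531773)·4563/392 + 29080485/83446798·61721/4900 = 3699095683/5841275860 ≠ 1/12
b·A²c: 29080485/83446798·117/98 = 486059535/1168255172 ≠ 1/24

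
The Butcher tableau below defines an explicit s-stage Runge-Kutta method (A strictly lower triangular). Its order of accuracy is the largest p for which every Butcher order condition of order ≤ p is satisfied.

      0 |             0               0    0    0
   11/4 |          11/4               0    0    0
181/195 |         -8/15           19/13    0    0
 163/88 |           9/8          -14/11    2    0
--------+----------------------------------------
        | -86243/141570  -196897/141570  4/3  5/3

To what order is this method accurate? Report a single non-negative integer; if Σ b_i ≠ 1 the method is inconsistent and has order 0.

b = (-86243/141570, -196897/141570, 4/3, 5/3)
c = (0, 11/4, 181/195, 163/88)
Ac = (0, 0, 209/52, -641/390)
Σ b_i: (-86243/141570)·1 + (-196897/141570)·1 + 4/3·1 + 5/3·1 = 1 ✓
b·c: (-196897/141570)·11/4 + 4/3·181/195 + 5/3·163/88 = 1/2 ✓
b·c²: (-196897/141570)·121/16 + 4/3·32761/38025 + 5/3·26569/7744 = -3225333569/883396800 ≠ 1/3 ⇒ order 2.
b·Ac: 4/3·209/52 + 5/3·(-641/390) = 613/234 ≠ 1/6

2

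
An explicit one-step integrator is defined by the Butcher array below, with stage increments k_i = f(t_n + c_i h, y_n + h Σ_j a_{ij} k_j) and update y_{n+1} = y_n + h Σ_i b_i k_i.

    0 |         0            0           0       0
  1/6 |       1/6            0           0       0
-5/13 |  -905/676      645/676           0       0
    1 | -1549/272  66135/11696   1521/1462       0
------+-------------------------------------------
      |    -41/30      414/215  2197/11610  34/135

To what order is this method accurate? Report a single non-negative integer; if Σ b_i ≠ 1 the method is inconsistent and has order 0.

b = (-41/30, 414/215, 2197/11610, 34/135)
c = (0, 1/6, -5/13, 1)
Ac = (0, 0, 215/1352, 295/544)
Σ b_i: (-41/30)·1 + 414/215·1 + 2197/11610·1 + 34/135·1 = 1 ✓
b·c: 414/215·1/6 + 2197/11610·(-5/13) + 34/135·1 = 1/2 ✓
b·c²: 414/215·1/36 + 2197/11610·25/169 + 34/135·1 = 1/3 ✓
b·Ac: 2197/11610·215/1352 + 34/135·295/544 = 1/6 ✓
b·c³: 414/215·1/216 + 2197/11610·(-125/2197) + 34/135·1 = 1/4 ✓
b·(c∘Ac): 2197/11610·(-1075/17576) + 34/135·295/544 = 1/8 ✓
b·Ac²: 2197/11610·215/8112 + 34/135·1015/3264 = 1/12 ✓
b·A²c: 34/135·45/272 = 1/24 ✓; 4 stages ⇒ order 4.

4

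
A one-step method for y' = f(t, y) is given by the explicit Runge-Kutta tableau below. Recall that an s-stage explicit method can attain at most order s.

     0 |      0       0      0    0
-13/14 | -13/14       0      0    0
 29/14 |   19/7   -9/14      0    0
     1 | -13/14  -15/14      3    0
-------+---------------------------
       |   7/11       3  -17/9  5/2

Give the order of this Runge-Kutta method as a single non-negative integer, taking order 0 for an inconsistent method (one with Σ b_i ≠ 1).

0

b = (7/11, 3, -17/9, 5/2)
c = (0, -13/14, 29/14, 1)
Ac = (0, 0, 117/196, 1413/196)
Σ b_i: 7/11·1 + 3·1 + (-17/9)·1 + 5/2·1 = 841/198 ≠ 1 ⇒ order 0.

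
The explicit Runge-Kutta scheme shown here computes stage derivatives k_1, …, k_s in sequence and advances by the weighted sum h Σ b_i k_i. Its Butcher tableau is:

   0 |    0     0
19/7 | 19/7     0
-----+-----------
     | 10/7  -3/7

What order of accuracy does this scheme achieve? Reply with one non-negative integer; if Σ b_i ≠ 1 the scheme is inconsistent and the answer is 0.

b = (10/7, -3/7)
c = (0, 19/7)
Σ b_i: 10/7·1 + (-3/7)·1 = 1 ✓
b·c: (-3/7)·19/7 = -57/49 ≠ 1/2 ⇒ order 1.

1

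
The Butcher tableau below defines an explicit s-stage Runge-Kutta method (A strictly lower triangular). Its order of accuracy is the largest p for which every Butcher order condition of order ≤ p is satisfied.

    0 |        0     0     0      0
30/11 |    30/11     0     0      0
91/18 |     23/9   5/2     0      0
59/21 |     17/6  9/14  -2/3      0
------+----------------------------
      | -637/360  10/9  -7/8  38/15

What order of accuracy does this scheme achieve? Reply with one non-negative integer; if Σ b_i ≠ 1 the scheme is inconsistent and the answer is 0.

b = (-637/360, 10/9, -7/8, 38/15)
c = (0, 30/11, 91/18, 59/21)
Ac = (0, 0, 75/11, -3362/2079)
Σ b_i: (-637/360)·1 + 10/9·1 + (-7/8)·1 + 38/15·1 = 1 ✓
b·c: 10/9·30/11 + (-7/8)·91/18 + 38/15·59/21 = 317347/55440 ≠ 1/2 ⇒ order 1.

1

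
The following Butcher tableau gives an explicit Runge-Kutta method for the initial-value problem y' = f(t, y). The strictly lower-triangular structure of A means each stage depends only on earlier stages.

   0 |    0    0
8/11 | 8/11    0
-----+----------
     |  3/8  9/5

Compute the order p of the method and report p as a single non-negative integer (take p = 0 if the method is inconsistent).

b = (3/8, 9/5)
c = (0, 8/11)
Σ b_i: 3/8·1 + 9/5·1 = 87/40 ≠ 1 ⇒ order 0.

0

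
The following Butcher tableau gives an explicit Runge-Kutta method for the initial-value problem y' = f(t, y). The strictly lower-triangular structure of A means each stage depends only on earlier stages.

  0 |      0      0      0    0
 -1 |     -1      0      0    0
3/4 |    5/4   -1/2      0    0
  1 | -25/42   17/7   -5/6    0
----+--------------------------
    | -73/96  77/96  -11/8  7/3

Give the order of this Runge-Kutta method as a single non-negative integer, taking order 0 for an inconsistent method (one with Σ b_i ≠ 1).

2

b = (-73/96, 77/96, -11/8, 7/3)
c = (0, -1, 3/4, 1)
Ac = (0, 0, 1/2, -171/56)
Σ b_i: (-73/96)·1 + 77/96·1 + (-11/8)·1 + 7/3·1 = 1 ✓
b·c: 77/96·(-1) + (-11/8)·3/4 + 7/3·1 = 1/2 ✓
b·c²: 77/96·1 + (-11/8)·9/16 + 7/3·1 = 907/384 ≠ 1/3 ⇒ order 2.
b·Ac: (-11/8)·1/2 + 7/3·(-171/56) = -125/16 ≠ 1/6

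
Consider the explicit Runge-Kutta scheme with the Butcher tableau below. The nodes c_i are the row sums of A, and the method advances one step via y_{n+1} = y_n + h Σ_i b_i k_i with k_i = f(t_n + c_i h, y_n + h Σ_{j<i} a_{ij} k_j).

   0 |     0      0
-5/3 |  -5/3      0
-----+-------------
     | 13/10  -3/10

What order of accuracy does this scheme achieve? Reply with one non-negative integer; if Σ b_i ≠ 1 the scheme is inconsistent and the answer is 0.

2

b = (13/10, -3/10)
c = (0, -5/3)
Σ b_i: 13/10·1 + (-3/10)·1 = 1 ✓
b·c: (-3/10)·(-5/3) = 1/2 ✓; 2 stages ⇒ order 2.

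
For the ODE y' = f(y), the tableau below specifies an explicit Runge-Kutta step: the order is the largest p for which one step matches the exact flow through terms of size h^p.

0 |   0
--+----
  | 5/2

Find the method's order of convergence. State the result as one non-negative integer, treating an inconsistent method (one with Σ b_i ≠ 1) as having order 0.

0

b = (5/2)
c = (0)
Σ b_i: 5/2·1 = 5/2 ≠ 1 ⇒ order 0.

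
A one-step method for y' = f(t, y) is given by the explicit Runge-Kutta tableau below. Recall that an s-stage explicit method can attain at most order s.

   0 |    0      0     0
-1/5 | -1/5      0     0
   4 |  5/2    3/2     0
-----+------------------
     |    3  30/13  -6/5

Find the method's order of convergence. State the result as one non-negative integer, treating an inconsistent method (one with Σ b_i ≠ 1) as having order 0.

b = (3, 30/13, -6/5)
c = (0, -1/5, 4)
Ac = (0, 0, -3/10)
Σ b_i: 3·1 + 30/13·1 + (-6/5)·1 = 267/65 ≠ 1 ⇒ order 0.

0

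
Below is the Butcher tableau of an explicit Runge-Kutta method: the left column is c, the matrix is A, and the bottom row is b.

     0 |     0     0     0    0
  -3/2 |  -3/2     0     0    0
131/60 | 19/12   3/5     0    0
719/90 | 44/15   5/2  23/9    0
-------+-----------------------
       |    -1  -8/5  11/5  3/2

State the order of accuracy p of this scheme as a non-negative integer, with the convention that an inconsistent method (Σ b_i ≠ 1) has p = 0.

b = (-1, -8/5, 11/5, 3/2)
c = (0, -3/2, 131/60, 719/90)
Ac = (0, 0, -9/10, 247/135)
Σ b_i: (-1)·1 + (-8/5)·1 + 11/5·1 + 3/2·1 = 11/10 ≠ 1 ⇒ order 0.

0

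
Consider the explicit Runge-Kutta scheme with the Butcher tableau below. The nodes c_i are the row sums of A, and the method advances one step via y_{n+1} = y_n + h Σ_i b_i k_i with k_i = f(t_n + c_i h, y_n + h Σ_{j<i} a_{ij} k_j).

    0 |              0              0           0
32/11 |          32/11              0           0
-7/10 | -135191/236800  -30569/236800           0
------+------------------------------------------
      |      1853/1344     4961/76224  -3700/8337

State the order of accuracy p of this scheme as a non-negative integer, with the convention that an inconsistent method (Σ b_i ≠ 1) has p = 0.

3

b = (1853/1344, 4961/76224, -3700/8337)
c = (0, 32/11, -7/10)
Ac = (0, 0, -2779/7400)
Σ b_i: 1853/1344·1 + 4961/76224·1 + (-3700/8337)·1 = 1 ✓
b·c: 4961/76224·32/11 + (-3700/8337)·(-7/10) = 1/2 ✓
b·c²: 4961/76224·1024/121 + (-3700/8337)·49/100 = 1/3 ✓
b·Ac: (-3700/8337)·(-2779/7400) = 1/6 ✓; 3 stages ⇒ order 3.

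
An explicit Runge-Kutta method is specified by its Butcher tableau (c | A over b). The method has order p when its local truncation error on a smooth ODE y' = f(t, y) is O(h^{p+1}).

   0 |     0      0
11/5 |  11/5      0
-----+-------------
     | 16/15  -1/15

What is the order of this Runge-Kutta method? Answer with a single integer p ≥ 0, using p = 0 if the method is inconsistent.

b = (16/15, -1/15)
c = (0, 11/5)
Σ b_i: 16/15·1 + (-1/15)·1 = 1 ✓
b·c: (-1/15)·11/5 = -11/75 ≠ 1/2 ⇒ order 1.

1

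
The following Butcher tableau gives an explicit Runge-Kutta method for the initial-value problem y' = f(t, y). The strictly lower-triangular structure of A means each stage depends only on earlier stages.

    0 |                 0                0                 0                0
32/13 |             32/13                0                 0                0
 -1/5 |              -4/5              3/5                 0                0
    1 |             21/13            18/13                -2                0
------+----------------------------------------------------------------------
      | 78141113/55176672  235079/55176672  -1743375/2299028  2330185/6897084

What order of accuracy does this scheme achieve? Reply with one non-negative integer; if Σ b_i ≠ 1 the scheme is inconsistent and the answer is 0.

3

b = (78141113/55176672, 235079/55176672, -1743375/2299028, 2330185/6897084)
c = (0, 32/13, -1/5, 1)
Ac = (0, 0, 96/65, 3218/845)
Σ b_i: 78141113/55176672·1 + 235079/55176672·1 + (-1743375/2299028)·1 + 2330185/6897084·1 = 1 ✓
b·c: 235079/55176672·32/13 + (-1743375/2299028)·(-1/5) + 2330185/6897084·1 = 1/2 ✓
b·c²: 235079/55176672·1024/169 + (-1743375/2299028)·1/25 + 2330185/6897084·1 = 1/3 ✓
b·Ac: (-1743375/2299028)·96/65 + 2330185/6897084·3218/845 = 1/6 ✓
b·c³: 235079/55176672·32768/2197 + (-1743375/2299028)·(-1/125) + 2330185/6897084·1 = 468383/1149514 ≠ 1/4 ⇒ order 3.
b·(c∘Ac): (-1743375/2299028)·(-96/325) + 2330185/6897084·3218/845 = 67722881/44831046 ≠ 1/8
b·Ac²: (-1743375/2299028)·3072/845 + 2330185/6897084·456406/54925 = 11336719/224155230 ≠ 1/12
b·A²c: 2330185/6897084·(-192/65) = -573584/574757 ≠ 1/24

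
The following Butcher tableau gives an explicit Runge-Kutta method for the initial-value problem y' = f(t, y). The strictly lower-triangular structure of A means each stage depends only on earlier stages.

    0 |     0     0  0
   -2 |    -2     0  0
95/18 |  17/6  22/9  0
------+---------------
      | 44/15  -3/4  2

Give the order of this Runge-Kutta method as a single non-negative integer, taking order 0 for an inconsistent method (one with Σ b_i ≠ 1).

0

b = (44/15, -3/4, 2)
c = (0, -2, 95/18)
Ac = (0, 0, -44/9)
Σ b_i: 44/15·1 + (-3/4)·1 + 2·1 = 251/60 ≠ 1 ⇒ order 0.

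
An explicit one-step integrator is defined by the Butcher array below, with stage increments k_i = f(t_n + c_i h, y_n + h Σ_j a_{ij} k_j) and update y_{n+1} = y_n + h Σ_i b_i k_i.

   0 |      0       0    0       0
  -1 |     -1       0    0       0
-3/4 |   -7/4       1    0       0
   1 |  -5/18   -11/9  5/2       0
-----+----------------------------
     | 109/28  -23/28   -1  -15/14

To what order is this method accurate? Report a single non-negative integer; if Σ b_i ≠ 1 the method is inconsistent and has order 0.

b = (109/28, -23/28, -1, -15/14)
c = (0, -1, -3/4, 1)
Ac = (0, 0, -1, -47/72)
Σ b_i: 109/28·1 + (-23/28)·1 + (-1)·1 + (-15/14)·1 = 1 ✓
b·c: (-23/28)·(-1) + (-1)·(-3/4) + (-15/14)·1 = 1/2 ✓
b·c²: (-23/28)·1 + (-1)·9/16 + (-15/14)·1 = -275/112 ≠ 1/3 ⇒ order 2.
b·Ac: (-1)·(-1) + (-15/14)·(-47/72) = 571/336 ≠ 1/6

2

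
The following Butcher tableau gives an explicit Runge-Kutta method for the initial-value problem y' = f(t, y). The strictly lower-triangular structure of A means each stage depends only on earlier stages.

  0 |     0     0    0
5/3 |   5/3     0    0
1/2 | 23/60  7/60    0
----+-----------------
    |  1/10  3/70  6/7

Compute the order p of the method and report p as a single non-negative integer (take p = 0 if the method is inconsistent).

b = (1/10, 3/70, 6/7)
c = (0, 5/3, 1/2)
Ac = (0, 0, 7/36)
Σ b_i: 1/10·1 + 3/70·1 + 6/7·1 = 1 ✓
b·c: 3/70·5/3 + 6/7·1/2 = 1/2 ✓
b·c²: 3/70·25/9 + 6/7·1/4 = 1/3 ✓
b·Ac: 6/7·7/36 = 1/6 ✓; 3 stages ⇒ order 3.

3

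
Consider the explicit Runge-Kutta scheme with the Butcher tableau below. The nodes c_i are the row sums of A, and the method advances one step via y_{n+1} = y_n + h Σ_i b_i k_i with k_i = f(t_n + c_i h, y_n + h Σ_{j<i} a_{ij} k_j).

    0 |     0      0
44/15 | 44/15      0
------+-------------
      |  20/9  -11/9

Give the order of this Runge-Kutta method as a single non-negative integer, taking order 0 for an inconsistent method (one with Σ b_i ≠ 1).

b = (20/9, -11/9)
c = (0, 44/15)
Σ b_i: 20/9·1 + (-11/9)·1 = 1 ✓
b·c: (-11/9)·44/15 = -484/135 ≠ 1/2 ⇒ order 1.

1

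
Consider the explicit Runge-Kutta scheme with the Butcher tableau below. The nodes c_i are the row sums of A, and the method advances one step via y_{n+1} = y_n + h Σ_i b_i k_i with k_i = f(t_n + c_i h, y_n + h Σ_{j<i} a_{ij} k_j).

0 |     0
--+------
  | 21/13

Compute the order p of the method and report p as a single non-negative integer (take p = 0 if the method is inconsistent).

b = (21/13)
c = (0)
Σ b_i: 21/13·1 = 21/13 ≠ 1 ⇒ order 0.

0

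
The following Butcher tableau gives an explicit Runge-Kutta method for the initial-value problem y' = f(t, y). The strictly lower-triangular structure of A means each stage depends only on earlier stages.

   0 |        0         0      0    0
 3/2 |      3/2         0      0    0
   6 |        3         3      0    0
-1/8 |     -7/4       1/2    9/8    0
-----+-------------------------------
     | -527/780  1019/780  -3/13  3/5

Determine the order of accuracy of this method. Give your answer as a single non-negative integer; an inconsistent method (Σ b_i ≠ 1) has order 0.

b = (-527/780, 1019/780, -3/13, 3/5)
c = (0, 3/2, 6, -1/8)
Ac = (0, 0, 9/2, 15/2)
Σ b_i: (-527/780)·1 + 1019/780·1 + (-3/13)·1 + 3/5·1 = 1 ✓
b·c: 1019/780·3/2 + (-3/13)·6 + 3/5·(-1/8) = 1/2 ✓
b·c²: 1019/780·9/4 + (-3/13)·36 + 3/5·1/64 = -22293/4160 ≠ 1/3 ⇒ order 2.
b·Ac: (-3/13)·9/2 + 3/5·15/2 = 45/13 ≠ 1/6

2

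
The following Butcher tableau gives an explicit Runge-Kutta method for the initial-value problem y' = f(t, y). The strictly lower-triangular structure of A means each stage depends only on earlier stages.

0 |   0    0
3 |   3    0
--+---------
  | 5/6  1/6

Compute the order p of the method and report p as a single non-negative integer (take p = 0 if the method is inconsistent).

b = (5/6, 1/6)
c = (0, 3)
Σ b_i: 5/6·1 + 1/6·1 = 1 ✓
b·c: 1/6·3 = 1/2 ✓; 2 stages ⇒ order 2.

2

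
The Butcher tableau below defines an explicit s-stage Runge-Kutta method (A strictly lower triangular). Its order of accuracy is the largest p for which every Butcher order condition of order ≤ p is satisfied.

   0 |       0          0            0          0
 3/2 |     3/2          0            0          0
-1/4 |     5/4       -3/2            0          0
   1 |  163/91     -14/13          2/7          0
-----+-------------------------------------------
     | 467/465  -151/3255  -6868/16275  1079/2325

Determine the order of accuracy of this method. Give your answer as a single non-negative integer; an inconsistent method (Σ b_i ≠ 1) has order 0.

3

b = (467/465, -151/3255, -6868/16275, 1079/2325)
c = (0, 3/2, -1/4, 1)
Ac = (0, 0, -9/4, -307/182)
Σ b_i: 467/465·1 + (-151/3255)·1 + (-6868/16275)·1 + 1079/2325·1 = 1 ✓
b·c: (-151/3255)·3/2 + (-6868/16275)·(-1/4) + 1079/2325·1 = 1/2 ✓
b·c²: (-151/3255)·9/4 + (-6868/16275)·1/16 + 1079/2325·1 = 1/3 ✓
b·Ac: (-6868/16275)·(-9/4) + 1079/2325·(-307/182) = 1/6 ✓
b·c³: (-151/3255)·27/8 + (-6868/16275)·(-1/64) + 1079/2325·1 = 779/2480 ≠ 1/4 ⇒ order 3.
b·(c∘Ac): (-6868/16275)·9/16 + 1079/2325·(-307/182) = -13283/13020 ≠ 1/8
b·Ac²: (-6868/16275)·(-27/8) + 1079/2325·(-1751/728) = 5729/18600 ≠ 1/12
b·A²c: 1079/2325·(-9/14) = -3237/10850 ≠ 1/24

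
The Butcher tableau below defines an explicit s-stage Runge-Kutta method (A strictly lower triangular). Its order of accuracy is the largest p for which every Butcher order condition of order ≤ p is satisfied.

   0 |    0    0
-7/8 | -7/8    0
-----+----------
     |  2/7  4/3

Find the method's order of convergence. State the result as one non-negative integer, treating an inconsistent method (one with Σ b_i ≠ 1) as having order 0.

0

b = (2/7, 4/3)
c = (0, -7/8)
Σ b_i: 2/7·1 + 4/3·1 = 34/21 ≠ 1 ⇒ order 0.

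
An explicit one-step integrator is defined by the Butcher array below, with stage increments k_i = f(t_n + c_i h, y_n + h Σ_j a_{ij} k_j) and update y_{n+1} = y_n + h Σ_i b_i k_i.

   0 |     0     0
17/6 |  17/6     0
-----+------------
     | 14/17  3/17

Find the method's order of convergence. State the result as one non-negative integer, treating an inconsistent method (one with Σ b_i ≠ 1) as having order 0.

2

b = (14/17, 3/17)
c = (0, 17/6)
Σ b_i: 14/17·1 + 3/17·1 = 1 ✓
b·c: 3/17·17/6 = 1/2 ✓; 2 stages ⇒ order 2.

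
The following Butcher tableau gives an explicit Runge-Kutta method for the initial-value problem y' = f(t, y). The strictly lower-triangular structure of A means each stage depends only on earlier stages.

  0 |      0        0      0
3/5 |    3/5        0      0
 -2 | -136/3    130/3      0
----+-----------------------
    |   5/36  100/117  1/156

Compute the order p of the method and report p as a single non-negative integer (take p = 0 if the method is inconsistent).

b = (5/36, 100/117, 1/156)
c = (0, 3/5, -2)
Ac = (0, 0, 26)
Σ b_i: 5/36·1 + 100/117·1 + 1/156·1 = 1 ✓
b·c: 100/117·3/5 + 1/156·(-2) = 1/2 ✓
b·c²: 100/117·9/25 + 1/156·4 = 1/3 ✓
b·Ac: 1/156·26 = 1/6 ✓; 3 stages ⇒ order 3.

3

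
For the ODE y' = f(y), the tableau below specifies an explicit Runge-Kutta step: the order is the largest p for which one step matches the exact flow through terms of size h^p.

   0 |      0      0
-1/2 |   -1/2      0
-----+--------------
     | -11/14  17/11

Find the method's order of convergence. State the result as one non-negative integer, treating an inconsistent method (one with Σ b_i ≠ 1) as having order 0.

b = (-11/14, 17/11)
c = (0, -1/2)
Σ b_i: (-11/14)·1 + 17/11·1 = 117/154 ≠ 1 ⇒ order 0.

0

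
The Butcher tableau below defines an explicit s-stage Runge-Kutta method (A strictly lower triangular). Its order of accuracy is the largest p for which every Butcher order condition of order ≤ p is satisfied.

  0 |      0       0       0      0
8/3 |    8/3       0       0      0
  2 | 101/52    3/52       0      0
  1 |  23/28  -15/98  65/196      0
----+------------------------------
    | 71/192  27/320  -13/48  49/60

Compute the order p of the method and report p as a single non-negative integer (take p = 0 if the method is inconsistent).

4

b = (71/192, 27/320, -13/48, 49/60)
c = (0, 8/3, 2, 1)
Ac = (0, 0, 2/13, 25/98)
Σ b_i: 71/192·1 + 27/320·1 + (-13/48)·1 + 49/60·1 = 1 ✓
b·c: 27/320·8/3 + (-13/48)·2 + 49/60·1 = 1/2 ✓
b·c²: 27/320·64/9 + (-13/48)·4 + 49/60·1 = 1/3 ✓
b·Ac: (-13/48)·2/13 + 49/60·25/98 = 1/6 ✓
b·c³: 27/320·512/27 + (-13/48)·8 + 49/60·1 = 1/4 ✓
b·(c∘Ac): (-13/48)·4/13 + 49/60·25/98 = 1/8 ✓
b·Ac²: (-13/48)·16/39 + 49/60·5/21 = 1/12 ✓
b·A²c: 49/60·5/98 = 1/24 ✓; 4 stages ⇒ order 4.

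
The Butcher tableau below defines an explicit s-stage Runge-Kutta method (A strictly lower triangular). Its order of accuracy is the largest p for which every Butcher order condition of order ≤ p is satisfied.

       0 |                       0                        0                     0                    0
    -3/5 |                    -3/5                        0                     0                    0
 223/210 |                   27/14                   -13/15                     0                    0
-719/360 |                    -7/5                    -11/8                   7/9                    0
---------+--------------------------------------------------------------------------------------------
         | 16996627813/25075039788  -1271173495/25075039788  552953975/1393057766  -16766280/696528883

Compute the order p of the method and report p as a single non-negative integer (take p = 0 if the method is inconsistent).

3

b = (16996627813/25075039788, -1271173495/25075039788, 552953975/1393057766, -16766280/696528883)
c = (0, -3/5, 223/210, -719/360)
Ac = (0, 0, 13/25, 1783/1080)
Σ b_i: 16996627813/25075039788·1 + (-1271173495/25075039788)·1 + 552953975/1393057766·1 + (-16766280/696528883)·1 = 1 ✓
b·c: (-1271173495/25075039788)·(-3/5) + 552953975/1393057766·223/210 + (-16766280/696528883)·(-719/360) = 1/2 ✓
b·c²: (-1271173495/25075039788)·9/25 + 552953975/1393057766·49729/44100 + (-16766280/696528883)·516961/129600 = 1/3 ✓
b·Ac: 552953975/1393057766·13/25 + (-16766280/696528883)·1783/1080 = 1/6 ✓
b·c³: (-1271173495/25075039788)·(-27/125) + 552953975/1393057766·11089567/9261000 + (-16766280/696528883)·(-371694959/46656000) = 428439741108353/631891002657600 ≠ 1/4 ⇒ order 3.
b·(c∘Ac): 552953975/1393057766·2899/5250 + (-16766280/696528883)·(-1281977/388800) = 44917382191/150450238728 ≠ 1/8
b·Ac²: 552953975/1393057766·(-39/125) + (-16766280/696528883)·1733/4536 = -58379867113/438813196290 ≠ 1/12
b·A²c: (-16766280/696528883)·91/225 = -33905144/3482644415 ≠ 1/24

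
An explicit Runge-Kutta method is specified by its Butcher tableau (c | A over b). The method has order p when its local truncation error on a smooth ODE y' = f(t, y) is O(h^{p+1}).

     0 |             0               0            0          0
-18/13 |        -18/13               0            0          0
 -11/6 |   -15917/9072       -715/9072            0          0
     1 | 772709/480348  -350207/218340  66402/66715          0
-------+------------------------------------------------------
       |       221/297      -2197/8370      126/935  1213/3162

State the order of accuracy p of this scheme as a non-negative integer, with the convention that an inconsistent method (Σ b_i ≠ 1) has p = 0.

4

b = (221/297, -2197/8370, 126/935, 1213/3162)
c = (0, -18/13, -11/6, 1)
Ac = (0, 0, 55/504, 961/2426)
Σ b_i: 221/297·1 + (-2197/8370)·1 + 126/935·1 + 1213/3162·1 = 1 ✓
b·c: (-2197/8370)·(-18/13) + 126/935·(-11/6) + 1213/3162·1 = 1/2 ✓
b·c²: (-2197/8370)·324/169 + 126/935·121/36 + 1213/3162·1 = 1/3 ✓
b·Ac: 126/935·55/504 + 1213/3162·961/2426 = 1/6 ✓
b·c³: (-2197/8370)·(-5832/2197) + 126/935·(-1331/216) + 1213/3162·1 = 1/4 ✓
b·(c∘Ac): 126/935·(-605/3024) + 1213/3162·961/2426 = 1/8 ✓
b·Ac²: 126/935·(-55/364) + 1213/3162·8525/31538 = 1/12 ✓
b·A²c: 1213/3162·527/4852 = 1/24 ✓; 4 stages ⇒ order 4.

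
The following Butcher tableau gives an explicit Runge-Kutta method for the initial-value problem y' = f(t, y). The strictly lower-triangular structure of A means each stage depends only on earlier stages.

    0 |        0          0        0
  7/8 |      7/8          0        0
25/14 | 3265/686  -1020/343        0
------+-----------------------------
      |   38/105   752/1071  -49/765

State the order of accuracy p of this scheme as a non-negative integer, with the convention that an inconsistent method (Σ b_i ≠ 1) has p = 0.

b = (38/105, 752/1071, -49/765)
c = (0, 7/8, 25/14)
Ac = (0, 0, -255/98)
Σ b_i: 38/105·1 + 752/1071·1 + (-49/765)·1 = 1 ✓
b·c: 752/1071·7/8 + (-49/765)·25/14 = 1/2 ✓
b·c²: 752/1071·49/64 + (-49/765)·625/196 = 1/3 ✓
b·Ac: (-49/765)·(-255/98) = 1/6 ✓; 3 stages ⇒ order 3.

3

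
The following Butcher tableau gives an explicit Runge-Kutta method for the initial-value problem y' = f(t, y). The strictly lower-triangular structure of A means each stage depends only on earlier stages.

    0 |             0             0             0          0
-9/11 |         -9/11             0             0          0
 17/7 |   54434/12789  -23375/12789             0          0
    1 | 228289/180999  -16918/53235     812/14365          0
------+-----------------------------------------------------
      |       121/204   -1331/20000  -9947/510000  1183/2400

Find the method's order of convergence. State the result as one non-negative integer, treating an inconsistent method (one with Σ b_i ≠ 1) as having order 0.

4

b = (121/204, -1331/20000, -9947/510000, 1183/2400)
c = (0, -9/11, 17/7, 1)
Ac = (0, 0, 2125/1421, 470/1183)
Σ b_i: 121/204·1 + (-1331/20000)·1 + (-9947/510000)·1 + 1183/2400·1 = 1 ✓
b·c: (-1331/20000)·(-9/11) + (-9947/510000)·17/7 + 1183/2400·1 = 1/2 ✓
b·c²: (-1331/20000)·81/121 + (-9947/510000)·289/49 + 1183/2400·1 = 1/3 ✓
b·Ac: (-9947/510000)·2125/1421 + 1183/2400·470/1183 = 1/6 ✓
b·c³: (-1331/20000)·(-729/1331) + (-9947/510000)·4913/343 + 1183/2400·1 = 1/4 ✓
b·(c∘Ac): (-9947/510000)·36125/9947 + 1183/2400·470/1183 = 1/8 ✓
b·Ac²: (-9947/510000)·(-19125/15631) + 1183/2400·1570/13013 = 1/12 ✓
b·A²c: 1183/2400·100/1183 = 1/24 ✓; 4 stages ⇒ order 4.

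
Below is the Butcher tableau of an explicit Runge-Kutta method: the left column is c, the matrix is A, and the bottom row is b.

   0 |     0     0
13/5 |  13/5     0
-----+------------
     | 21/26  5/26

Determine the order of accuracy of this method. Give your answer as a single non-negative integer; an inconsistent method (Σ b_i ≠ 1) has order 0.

b = (21/26, 5/26)
c = (0, 13/5)
Σ b_i: 21/26·1 + 5/26·1 = 1 ✓
b·c: 5/26·13/5 = 1/2 ✓; 2 stages ⇒ order 2.

2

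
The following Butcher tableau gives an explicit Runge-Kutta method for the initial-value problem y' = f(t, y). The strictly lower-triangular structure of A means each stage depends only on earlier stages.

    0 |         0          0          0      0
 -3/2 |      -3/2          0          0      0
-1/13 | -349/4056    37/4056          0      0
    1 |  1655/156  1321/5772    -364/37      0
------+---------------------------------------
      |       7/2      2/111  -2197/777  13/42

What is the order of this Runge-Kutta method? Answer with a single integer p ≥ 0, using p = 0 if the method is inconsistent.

b = (7/2, 2/111, -2197/777, 13/42)
c = (0, -3/2, -1/13, 1)
Ac = (0, 0, -37/2704, 43/104)
Σ b_i: 7/2·1 + 2/111·1 + (-2197/777)·1 + 13/42·1 = 1 ✓
b·c: 2/111·(-3/2) + (-2197/777)·(-1/13) + 13/42·1 = 1/2 ✓
b·c²: 2/111·9/4 + (-2197/777)·1/169 + 13/42·1 = 1/3 ✓
b·Ac: (-2197/777)·(-37/2704) + 13/42·43/104 = 1/6 ✓
b·c³: 2/111·(-27/8) + (-2197/777)·(-1/2197) + 13/42·1 = 1/4 ✓
b·(c∘Ac): (-2197/777)·37/35152 + 13/42·43/104 = 1/8 ✓
b·Ac²: (-2197/777)·111/5408 + 13/42·95/208 = 1/12 ✓
b·A²c: 13/42·7/52 = 1/24 ✓; 4 stages ⇒ order 4.

4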